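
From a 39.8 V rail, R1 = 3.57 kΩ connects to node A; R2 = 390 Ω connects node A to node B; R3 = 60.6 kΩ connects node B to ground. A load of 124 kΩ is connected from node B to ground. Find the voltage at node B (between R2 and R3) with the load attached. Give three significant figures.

At node B, R3 is in parallel with the load: R3‖R_L = 40710 Ω.
Below node A the resistance is R2 + (R3‖R_L) = 41100 Ω, so V_A = 39.8 × 41100/44670 = 36.62 V.
Then V_B = V_A × (R3‖R_L)/(R2 + R3‖R_L) = 36.62 × 40710/41100 = 36.3 V.

V ≈ 36.3 V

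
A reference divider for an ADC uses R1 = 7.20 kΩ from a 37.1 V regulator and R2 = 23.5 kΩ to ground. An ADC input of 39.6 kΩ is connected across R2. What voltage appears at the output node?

The load sits in parallel with R2: R2‖R_L = (23.5 × 39.6) / (23.5 + 39.6) = 14.75 kΩ.
V_out = 37.1 × 14.75 / (7.20 + 14.75) = 37.1 × 14.75/21.95 = 24.9 V.

V_out ≈ 24.9 V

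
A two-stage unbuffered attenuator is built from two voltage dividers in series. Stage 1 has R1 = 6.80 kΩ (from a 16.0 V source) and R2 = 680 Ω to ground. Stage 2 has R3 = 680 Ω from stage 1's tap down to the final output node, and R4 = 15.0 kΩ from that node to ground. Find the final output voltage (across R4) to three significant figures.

V_out ≈ 1.34 V

Stage 2 presents R3+R4 = 15680 Ω as a load on stage 1's tap.
Stage 1's lower leg becomes R2‖(R3+R4) = 651.7 Ω, so V_mid = 16.0 × 651.7/7452 = 1.399 V.
Stage 2 is itself unloaded: V_out = V_mid × R4/(R3+R4) = 1.399 × 15000/15680 = 1.34 V.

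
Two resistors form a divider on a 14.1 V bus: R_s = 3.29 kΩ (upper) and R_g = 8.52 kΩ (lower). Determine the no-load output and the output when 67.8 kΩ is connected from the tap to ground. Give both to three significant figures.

Open-circuit: V = 14.1 × 8.52/(3.29 + 8.52) = 10.2 V.
With the load, R_g becomes R_g‖R_L = 7.569 kΩ, so V = 14.1 × 7.569/10.86 = 9.83 V.

Unloaded: 10.2 V; loaded: 9.83 V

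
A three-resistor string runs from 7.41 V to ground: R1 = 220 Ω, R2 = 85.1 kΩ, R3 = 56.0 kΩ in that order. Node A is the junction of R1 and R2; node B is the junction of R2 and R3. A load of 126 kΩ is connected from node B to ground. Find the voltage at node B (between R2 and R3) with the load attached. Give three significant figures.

At node B, R3 is in parallel with the load: R3‖R_L = 38770 Ω.
Below node A the resistance is R2 + (R3‖R_L) = 123900 Ω, so V_A = 7.41 × 123900/124100 = 7.397 V.
Then V_B = V_A × (R3‖R_L)/(R2 + R3‖R_L) = 7.397 × 38770/123900 = 2.32 V.

V ≈ 2.32 V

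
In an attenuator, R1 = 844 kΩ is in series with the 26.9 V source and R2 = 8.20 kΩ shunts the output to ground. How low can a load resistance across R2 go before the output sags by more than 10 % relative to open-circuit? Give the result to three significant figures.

R_L(min) ≈ 73.1 kΩ

Output resistance R_th = R1‖R2 = (844 × 8.20)/852.2 = 8.121 kΩ.
The fractional drop is R_th/(R_th + R_L); requiring this ≤ 0.100 gives R_L ≥ R_th(1/0.100 − 1) = 8.121 × 9.000 = 73.1 kΩ.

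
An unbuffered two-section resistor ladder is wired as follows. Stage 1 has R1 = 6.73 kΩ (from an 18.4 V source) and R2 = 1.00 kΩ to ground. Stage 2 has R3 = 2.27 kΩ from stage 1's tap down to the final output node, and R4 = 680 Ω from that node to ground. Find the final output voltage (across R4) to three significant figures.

V_out ≈ 0.424 V

Stage 2 presents R3+R4 = 2950 Ω as a load on stage 1's tap.
Stage 1's lower leg becomes R2‖(R3+R4) = 746.8 Ω, so V_mid = 18.4 × 746.8/7477 = 1.838 V.
Stage 2 is itself unloaded: V_out = V_mid × R4/(R3+R4) = 1.838 × 680/2950 = 0.424 V.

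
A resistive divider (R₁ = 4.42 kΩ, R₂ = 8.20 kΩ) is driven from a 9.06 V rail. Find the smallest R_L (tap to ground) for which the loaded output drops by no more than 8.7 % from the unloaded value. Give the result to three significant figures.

Output resistance R_th = R₁‖R₂ = (4.42 × 8.20)/12.62 = 2.872 kΩ.
The fractional drop is R_th/(R_th + R_L); requiring this ≤ 0.0870 gives R_L ≥ R_th(1/0.0870 − 1) = 2.872 × 10.49 = 30.1 kΩ.

R_L(min) ≈ 30.1 kΩ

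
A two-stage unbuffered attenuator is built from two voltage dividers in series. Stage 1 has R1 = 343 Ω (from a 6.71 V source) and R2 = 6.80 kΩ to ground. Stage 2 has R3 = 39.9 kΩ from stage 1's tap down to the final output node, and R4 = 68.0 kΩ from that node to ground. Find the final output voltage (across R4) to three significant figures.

V_out ≈ 4.01 V

Stage 2 presents R3+R4 = 107900 Ω as a load on stage 1's tap.
Stage 1's lower leg becomes R2‖(R3+R4) = 6397 Ω, so V_mid = 6.71 × 6397/6740 = 6.369 V.
Stage 2 is itself unloaded: V_out = V_mid × R4/(R3+R4) = 6.369 × 68000/107900 = 4.01 V.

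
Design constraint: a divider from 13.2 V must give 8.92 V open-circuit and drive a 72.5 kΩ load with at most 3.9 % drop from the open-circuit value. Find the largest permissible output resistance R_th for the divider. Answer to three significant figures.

Loading drop = R_th/(R_th + R_L) ≤ 0.0390, so R_th ≤ R_L · ε/(1−ε) = 72.5 kΩ × 0.0390/0.9610 = 2.94 kΩ.

R_th ≤ 2.94 kΩ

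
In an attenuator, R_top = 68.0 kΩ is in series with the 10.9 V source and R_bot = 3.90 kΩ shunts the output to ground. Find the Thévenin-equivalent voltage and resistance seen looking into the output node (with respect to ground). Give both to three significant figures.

V_th is the open-circuit tap voltage: 10.9 × 3.90/(68.0 + 3.90) = 0.591 V.
With the supply zeroed, R_top and R_bot appear in parallel from the tap: R_th = R_top‖R_bot = (68.0 × 3.90)/71.90 = 3.69 kΩ.

V_th = 0.591 V, R_th = 3.69 kΩ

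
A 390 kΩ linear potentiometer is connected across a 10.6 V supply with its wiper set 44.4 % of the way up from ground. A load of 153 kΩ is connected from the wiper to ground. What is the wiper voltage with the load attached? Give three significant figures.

The wiper splits the pot into (1−α)R = 216.8 kΩ above and αR = 173.2 kΩ below.
Lower section ‖ load = 81.23 kΩ.
V_wiper = 10.6 × 81.23/(216.8 + 81.23) = 2.89 V.

V ≈ 2.89 V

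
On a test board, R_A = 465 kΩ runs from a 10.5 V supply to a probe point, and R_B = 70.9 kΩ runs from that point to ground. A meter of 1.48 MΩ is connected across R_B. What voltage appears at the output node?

The load sits in parallel with R_B: R_B‖R_L = (70.9 × 1480) / (70.9 + 1480) = 67.66 kΩ.
V_out = 10.5 × 67.66 / (465 + 67.66) = 10.5 × 67.66/532.7 = 1.33 V.

V_out ≈ 1.33 V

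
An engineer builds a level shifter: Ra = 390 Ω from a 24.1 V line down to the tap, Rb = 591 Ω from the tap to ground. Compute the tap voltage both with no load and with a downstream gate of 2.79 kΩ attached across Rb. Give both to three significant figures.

Unloaded: 14.5 V; loaded: 13.4 V

Open-circuit: V = 24.1 × 591/(390 + 591) = 14.5 V.
With the load, Rb becomes Rb‖R_L = 487.7 Ω, so V = 24.1 × 487.7/877.7 = 13.4 V.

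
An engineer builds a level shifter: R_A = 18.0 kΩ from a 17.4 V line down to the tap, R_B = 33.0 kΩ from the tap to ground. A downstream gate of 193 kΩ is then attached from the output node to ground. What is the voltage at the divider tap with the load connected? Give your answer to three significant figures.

The load sits in parallel with R_B: R_B‖R_L = (33.0 × 193) / (33.0 + 193) = 28.18 kΩ.
V_out = 17.4 × 28.18 / (18.0 + 28.18) = 17.4 × 28.18/46.18 = 10.6 V.

V_out ≈ 10.6 V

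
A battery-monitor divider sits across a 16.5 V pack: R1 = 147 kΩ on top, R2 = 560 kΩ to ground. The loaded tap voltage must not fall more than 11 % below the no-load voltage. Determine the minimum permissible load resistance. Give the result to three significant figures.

R_L(min) ≈ 942 kΩ

Output resistance R_th = R1‖R2 = (147 × 560)/707.0 = 116.4 kΩ.
The fractional drop is R_th/(R_th + R_L); requiring this ≤ 0.110 gives R_L ≥ R_th(1/0.110 − 1) = 116.4 × 8.091 = 942 kΩ.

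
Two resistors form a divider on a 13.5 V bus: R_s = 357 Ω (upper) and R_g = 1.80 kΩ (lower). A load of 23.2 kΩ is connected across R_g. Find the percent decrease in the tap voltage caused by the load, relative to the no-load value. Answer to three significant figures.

The divider's output (Thévenin) resistance is R_s‖R_g = 297.9 Ω.
Fractional drop under load = R_th/(R_th + R_L) = 297.9 / (297.9 + 23200) = 0.01268.
So the output falls by 1.27 %.

1.27 %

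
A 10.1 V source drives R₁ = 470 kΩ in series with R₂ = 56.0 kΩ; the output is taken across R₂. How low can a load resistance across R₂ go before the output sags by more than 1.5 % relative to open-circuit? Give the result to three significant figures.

Output resistance R_th = R₁‖R₂ = (470 × 56.0)/526.0 = 50.04 kΩ.
The fractional drop is R_th/(R_th + R_L); requiring this ≤ 0.0150 gives R_L ≥ R_th(1/0.0150 − 1) = 50.04 × 65.67 = 3.29 MΩ.

R_L(min) ≈ 3.29 MΩ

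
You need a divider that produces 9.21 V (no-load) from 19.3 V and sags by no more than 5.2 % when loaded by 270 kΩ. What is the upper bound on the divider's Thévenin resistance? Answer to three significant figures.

Loading drop = R_th/(R_th + R_L) ≤ 0.0520, so R_th ≤ R_L · ε/(1−ε) = 270 kΩ × 0.0520/0.9480 = 14.8 kΩ.
(Any R1, R2 with R2/(R1+R2) = 0.477 and R1‖R2 ≤ 14.8 kΩ will meet the spec.)

R_th ≤ 14.8 kΩ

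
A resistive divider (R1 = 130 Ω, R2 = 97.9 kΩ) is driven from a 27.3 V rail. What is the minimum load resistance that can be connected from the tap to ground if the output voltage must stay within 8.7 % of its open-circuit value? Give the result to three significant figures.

Output resistance R_th = R1‖R2 = (130 × 97900)/98030 = 129.8 Ω.
The fractional drop is R_th/(R_th + R_L); requiring this ≤ 0.0870 gives R_L ≥ R_th(1/0.0870 − 1) = 129.8 × 10.49 = 1.36 kΩ.

R_L(min) ≈ 1.36 kΩ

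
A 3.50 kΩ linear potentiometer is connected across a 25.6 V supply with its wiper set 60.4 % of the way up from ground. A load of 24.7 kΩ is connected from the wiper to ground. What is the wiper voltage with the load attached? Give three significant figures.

The wiper splits the pot into (1−α)R = 1.386 kΩ above and αR = 2.114 kΩ below.
Lower section ‖ load = 1.947 kΩ.
V_wiper = 25.6 × 1.947/(1.386 + 1.947) = 15.0 V.

V ≈ 15.0 V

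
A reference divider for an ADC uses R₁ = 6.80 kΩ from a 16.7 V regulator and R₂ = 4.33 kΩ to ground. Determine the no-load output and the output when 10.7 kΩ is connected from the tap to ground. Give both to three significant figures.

Open-circuit: V = 16.7 × 4.33/(6.80 + 4.33) = 6.50 V.
With the load, R₂ becomes R₂‖R_L = 3.083 kΩ, so V = 16.7 × 3.083/9.883 = 5.21 V.

Unloaded: 6.50 V; loaded: 5.21 V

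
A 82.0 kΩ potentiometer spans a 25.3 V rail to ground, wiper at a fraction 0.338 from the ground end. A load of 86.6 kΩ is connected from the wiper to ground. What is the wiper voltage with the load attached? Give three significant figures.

V ≈ 7.06 V

The wiper splits the pot into (1−α)R = 54.28 kΩ above and αR = 27.72 kΩ below.
Lower section ‖ load = 21.00 kΩ.
V_wiper = 25.3 × 21.00/(54.28 + 21.00) = 7.06 V.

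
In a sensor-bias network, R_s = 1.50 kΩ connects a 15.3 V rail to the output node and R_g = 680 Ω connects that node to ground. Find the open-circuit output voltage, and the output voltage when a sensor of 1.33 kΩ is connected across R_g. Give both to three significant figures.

Open-circuit: V = 15.3 × 680/(1500 + 680) = 4.77 V.
With the load, R_g becomes R_g‖R_L = 450.0 Ω, so V = 15.3 × 450.0/1950 = 3.53 V.

Unloaded: 4.77 V; loaded: 3.53 V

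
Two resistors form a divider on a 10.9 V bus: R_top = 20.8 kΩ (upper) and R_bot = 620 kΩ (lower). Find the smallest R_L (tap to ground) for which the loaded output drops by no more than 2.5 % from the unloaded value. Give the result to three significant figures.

Output resistance R_th = R_top‖R_bot = (20.8 × 620)/640.8 = 20.12 kΩ.
The fractional drop is R_th/(R_th + R_L); requiring this ≤ 0.0250 gives R_L ≥ R_th(1/0.0250 − 1) = 20.12 × 39.00 = 785 kΩ.

R_L(min) ≈ 785 kΩ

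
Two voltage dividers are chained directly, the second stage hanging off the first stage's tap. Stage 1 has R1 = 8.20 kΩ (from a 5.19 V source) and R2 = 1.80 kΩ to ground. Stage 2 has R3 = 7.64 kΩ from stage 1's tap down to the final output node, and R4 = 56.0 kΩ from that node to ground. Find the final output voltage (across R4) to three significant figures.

V_out ≈ 0.803 V

Stage 2 presents R3+R4 = 63.64 kΩ as a load on stage 1's tap.
Stage 1's lower leg becomes R2‖(R3+R4) = 1.750 kΩ, so V_mid = 5.19 × 1.750/9.950 = 0.9130 V.
Stage 2 is itself unloaded: V_out = V_mid × R4/(R3+R4) = 0.9130 × 56.0/63.64 = 0.803 V.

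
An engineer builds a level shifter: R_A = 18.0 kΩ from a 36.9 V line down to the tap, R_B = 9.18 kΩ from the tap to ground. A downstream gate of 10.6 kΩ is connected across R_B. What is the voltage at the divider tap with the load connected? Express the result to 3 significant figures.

V_out ≈ 7.92 V

The load sits in parallel with R_B: R_B‖R_L = (9.18 × 10.6) / (9.18 + 10.6) = 4.920 kΩ.
V_out = 36.9 × 4.920 / (18.0 + 4.920) = 36.9 × 4.920/22.92 = 7.92 V.
(Unloaded it would have been 12.5 V.)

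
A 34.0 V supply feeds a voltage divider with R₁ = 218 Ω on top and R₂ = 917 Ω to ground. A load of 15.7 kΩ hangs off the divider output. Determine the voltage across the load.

The load sits in parallel with R₂: R₂‖R_L = (917 × 15700) / (917 + 15700) = 866.4 Ω.
V_out = 34.0 × 866.4 / (218 + 866.4) = 34.0 × 866.4/1084 = 27.2 V.

V_out ≈ 27.2 V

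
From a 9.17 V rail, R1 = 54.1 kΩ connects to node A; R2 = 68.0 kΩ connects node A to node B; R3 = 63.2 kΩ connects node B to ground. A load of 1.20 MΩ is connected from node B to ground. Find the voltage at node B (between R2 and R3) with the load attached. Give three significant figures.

At node B, R3 is in parallel with the load: R3‖R_L = 60.04 kΩ.
Below node A the resistance is R2 + (R3‖R_L) = 128.0 kΩ, so V_A = 9.17 × 128.0/182.1 = 6.446 V.
Then V_B = V_A × (R3‖R_L)/(R2 + R3‖R_L) = 6.446 × 60.04/128.0 = 3.02 V.

V ≈ 3.02 V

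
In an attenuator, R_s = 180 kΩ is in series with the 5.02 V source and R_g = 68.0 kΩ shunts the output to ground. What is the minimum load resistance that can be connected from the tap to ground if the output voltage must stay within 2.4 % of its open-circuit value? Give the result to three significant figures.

R_L(min) ≈ 2.01 MΩ

Output resistance R_th = R_s‖R_g = (180 × 68.0)/248.0 = 49.35 kΩ.
The fractional drop is R_th/(R_th + R_L); requiring this ≤ 0.0240 gives R_L ≥ R_th(1/0.0240 − 1) = 49.35 × 40.67 = 2.01 MΩ.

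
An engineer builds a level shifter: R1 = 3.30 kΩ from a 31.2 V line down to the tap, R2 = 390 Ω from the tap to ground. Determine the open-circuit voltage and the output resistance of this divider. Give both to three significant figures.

V_th = 3.30 V, R_th = 349 Ω

V_th is the open-circuit tap voltage: 31.2 × 390/(3300 + 390) = 3.30 V.
With the supply zeroed, R1 and R2 appear in parallel from the tap: R_th = R1‖R2 = (3300 × 390)/3690 = 349 Ω.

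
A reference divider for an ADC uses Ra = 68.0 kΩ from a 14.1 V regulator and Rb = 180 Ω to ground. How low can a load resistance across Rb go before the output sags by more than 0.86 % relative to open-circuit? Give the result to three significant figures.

Output resistance R_th = Ra‖Rb = (68000 × 180)/68180 = 179.5 Ω.
The fractional drop is R_th/(R_th + R_L); requiring this ≤ 0.00860 gives R_L ≥ R_th(1/0.00860 − 1) = 179.5 × 115.3 = 20.7 kΩ.

R_L(min) ≈ 20.7 kΩ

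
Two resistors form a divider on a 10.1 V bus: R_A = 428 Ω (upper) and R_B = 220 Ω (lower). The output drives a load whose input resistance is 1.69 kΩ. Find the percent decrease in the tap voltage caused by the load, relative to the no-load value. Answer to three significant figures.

The divider's output (Thévenin) resistance is R_A‖R_B = 145.3 Ω.
Fractional drop under load = R_th/(R_th + R_L) = 145.3 / (145.3 + 1690) = 0.07917.
So the output falls by 7.92 %.

7.92 %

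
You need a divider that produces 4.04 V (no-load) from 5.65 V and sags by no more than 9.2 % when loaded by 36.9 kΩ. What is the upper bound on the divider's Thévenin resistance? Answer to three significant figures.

Loading drop = R_th/(R_th + R_L) ≤ 0.0920, so R_th ≤ R_L · ε/(1−ε) = 36.9 kΩ × 0.0920/0.9080 = 3.74 kΩ.

R_th ≤ 3.74 kΩ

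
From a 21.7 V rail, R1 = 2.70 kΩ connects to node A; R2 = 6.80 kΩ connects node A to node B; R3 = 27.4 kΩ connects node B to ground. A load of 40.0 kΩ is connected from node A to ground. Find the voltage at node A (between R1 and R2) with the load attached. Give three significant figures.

V ≈ 18.9 V

Below node A the series string R2+R3 = 34.20 kΩ sits in parallel with the 40.0 kΩ load: 18.44 kΩ.
V_A = 21.7 × 18.44/(2.70 + 18.44) = 18.9 V.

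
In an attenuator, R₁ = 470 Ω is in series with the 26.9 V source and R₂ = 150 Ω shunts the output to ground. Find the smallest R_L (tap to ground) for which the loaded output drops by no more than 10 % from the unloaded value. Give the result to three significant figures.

Output resistance R_th = R₁‖R₂ = (470 × 150)/620.0 = 113.7 Ω.
The fractional drop is R_th/(R_th + R_L); requiring this ≤ 0.100 gives R_L ≥ R_th(1/0.100 − 1) = 113.7 × 9.000 = 1.02 kΩ.

R_L(min) ≈ 1.02 kΩ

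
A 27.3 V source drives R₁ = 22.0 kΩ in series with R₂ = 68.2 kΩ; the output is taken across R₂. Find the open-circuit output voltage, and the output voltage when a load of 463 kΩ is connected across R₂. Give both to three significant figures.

Unloaded: 20.6 V; loaded: 19.9 V

Open-circuit: V = 27.3 × 68.2/(22.0 + 68.2) = 20.6 V.
With the load, R₂ becomes R₂‖R_L = 59.44 kΩ, so V = 27.3 × 59.44/81.44 = 19.9 V.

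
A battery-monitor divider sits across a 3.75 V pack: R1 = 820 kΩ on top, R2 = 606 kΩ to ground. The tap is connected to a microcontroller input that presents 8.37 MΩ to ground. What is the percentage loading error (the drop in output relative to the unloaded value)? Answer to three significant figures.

The divider's output (Thévenin) resistance is R1‖R2 = 348.5 kΩ.
Fractional drop under load = R_th/(R_th + R_L) = 348.5 / (348.5 + 8370) = 0.03997.
So the output falls by 4.00 %.

4.00 %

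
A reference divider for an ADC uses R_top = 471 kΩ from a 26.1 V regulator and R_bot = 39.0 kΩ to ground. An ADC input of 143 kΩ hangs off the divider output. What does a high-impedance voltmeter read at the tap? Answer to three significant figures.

The load sits in parallel with R_bot: R_bot‖R_L = (39.0 × 143) / (39.0 + 143) = 30.64 kΩ.
V_out = 26.1 × 30.64 / (471 + 30.64) = 26.1 × 30.64/501.6 = 1.59 V.
(Unloaded it would have been 2.00 V.)

V_out ≈ 1.59 V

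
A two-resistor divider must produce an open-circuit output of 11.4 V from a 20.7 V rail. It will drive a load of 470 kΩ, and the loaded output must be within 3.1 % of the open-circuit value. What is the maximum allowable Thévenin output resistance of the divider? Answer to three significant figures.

Loading drop = R_th/(R_th + R_L) ≤ 0.0310, so R_th ≤ R_L · ε/(1−ε) = 470 kΩ × 0.0310/0.9690 = 15.0 kΩ.

R_th ≤ 15.0 kΩ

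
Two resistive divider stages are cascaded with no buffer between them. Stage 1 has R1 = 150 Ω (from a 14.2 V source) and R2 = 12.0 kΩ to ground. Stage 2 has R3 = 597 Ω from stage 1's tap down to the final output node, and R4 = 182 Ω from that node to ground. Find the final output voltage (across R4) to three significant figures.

V_out ≈ 2.75 V

Stage 2 presents R3+R4 = 779.0 Ω as a load on stage 1's tap.
Stage 1's lower leg becomes R2‖(R3+R4) = 731.5 Ω, so V_mid = 14.2 × 731.5/881.5 = 11.78 V.
Stage 2 is itself unloaded: V_out = V_mid × R4/(R3+R4) = 11.78 × 182/779.0 = 2.75 V.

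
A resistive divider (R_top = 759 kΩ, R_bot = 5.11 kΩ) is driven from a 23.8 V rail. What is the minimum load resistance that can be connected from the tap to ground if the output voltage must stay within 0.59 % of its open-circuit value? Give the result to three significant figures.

R_L(min) ≈ 855 kΩ

Output resistance R_th = R_top‖R_bot = (759 × 5.11)/764.1 = 5.076 kΩ.
The fractional drop is R_th/(R_th + R_L); requiring this ≤ 0.00590 gives R_L ≥ R_th(1/0.00590 − 1) = 5.076 × 168.5 = 855 kΩ.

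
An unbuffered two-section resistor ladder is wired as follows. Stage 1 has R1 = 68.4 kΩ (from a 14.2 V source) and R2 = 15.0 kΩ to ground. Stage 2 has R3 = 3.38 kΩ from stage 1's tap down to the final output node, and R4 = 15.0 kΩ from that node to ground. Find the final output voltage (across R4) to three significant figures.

Stage 2 presents R3+R4 = 18.38 kΩ as a load on stage 1's tap.
Stage 1's lower leg becomes R2‖(R3+R4) = 8.259 kΩ, so V_mid = 14.2 × 8.259/76.66 = 1.530 V.
Stage 2 is itself unloaded: V_out = V_mid × R4/(R3+R4) = 1.530 × 15.0/18.38 = 1.25 V.

V_out ≈ 1.25 V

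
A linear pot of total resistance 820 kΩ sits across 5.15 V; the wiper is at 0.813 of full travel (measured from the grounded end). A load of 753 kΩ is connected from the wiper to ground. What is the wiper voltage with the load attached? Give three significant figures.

V ≈ 3.59 V

The wiper splits the pot into (1−α)R = 153.3 kΩ above and αR = 666.7 kΩ below.
Lower section ‖ load = 353.6 kΩ.
V_wiper = 5.15 × 353.6/(153.3 + 353.6) = 3.59 V.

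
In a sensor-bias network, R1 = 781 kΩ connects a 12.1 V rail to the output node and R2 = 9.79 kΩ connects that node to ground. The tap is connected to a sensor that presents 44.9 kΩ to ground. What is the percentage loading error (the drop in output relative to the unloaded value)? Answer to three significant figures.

Unloaded V = 12.1 × 9.79/790.8 = 0.1498 V.
Loaded: R2‖R_L = 8.038 kΩ, giving V = 12.1 × 8.038/789.0 = 0.1233 V.
Drop = (0.1498 − 0.1233) / 0.1498 = 17.7 %.

17.7 %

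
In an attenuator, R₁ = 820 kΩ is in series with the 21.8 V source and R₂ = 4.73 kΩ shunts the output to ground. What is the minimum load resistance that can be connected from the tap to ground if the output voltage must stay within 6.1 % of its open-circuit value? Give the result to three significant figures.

Output resistance R_th = R₁‖R₂ = (820 × 4.73)/824.7 = 4.703 kΩ.
The fractional drop is R_th/(R_th + R_L); requiring this ≤ 0.0610 gives R_L ≥ R_th(1/0.0610 − 1) = 4.703 × 15.39 = 72.4 kΩ.

R_L(min) ≈ 72.4 kΩ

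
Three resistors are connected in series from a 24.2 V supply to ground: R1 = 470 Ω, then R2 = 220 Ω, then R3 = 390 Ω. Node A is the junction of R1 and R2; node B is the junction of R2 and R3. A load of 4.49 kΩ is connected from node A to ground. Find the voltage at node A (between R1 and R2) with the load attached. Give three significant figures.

Below node A the series string R2+R3 = 610.0 Ω sits in parallel with the 4490 Ω load: 537.0 Ω.
V_A = 24.2 × 537.0/(470 + 537.0) = 12.9 V.

V ≈ 12.9 V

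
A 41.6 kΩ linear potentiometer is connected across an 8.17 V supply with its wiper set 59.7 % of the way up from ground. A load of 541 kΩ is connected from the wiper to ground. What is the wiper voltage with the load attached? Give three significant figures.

V ≈ 4.79 V

The wiper splits the pot into (1−α)R = 16.76 kΩ above and αR = 24.84 kΩ below.
Lower section ‖ load = 23.75 kΩ.
V_wiper = 8.17 × 23.75/(16.76 + 23.75) = 4.79 V.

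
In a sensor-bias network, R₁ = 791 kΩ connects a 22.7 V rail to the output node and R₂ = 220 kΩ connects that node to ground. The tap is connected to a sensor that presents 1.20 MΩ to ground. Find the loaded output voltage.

V_out ≈ 4.32 V

The load sits in parallel with R₂: R₂‖R_L = (220 × 1200) / (220 + 1200) = 185.9 kΩ.
V_out = 22.7 × 185.9 / (791 + 185.9) = 22.7 × 185.9/976.9 = 4.32 V.
(Unloaded it would have been 4.94 V.)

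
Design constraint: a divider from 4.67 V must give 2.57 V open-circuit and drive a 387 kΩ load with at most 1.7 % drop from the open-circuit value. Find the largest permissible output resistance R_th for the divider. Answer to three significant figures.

Loading drop = R_th/(R_th + R_L) ≤ 0.0170, so R_th ≤ R_L · ε/(1−ε) = 387 kΩ × 0.0170/0.9830 = 6.69 kΩ.
(Any R1, R2 with R2/(R1+R2) = 0.550 and R1‖R2 ≤ 6.69 kΩ will meet the spec.)

R_th ≤ 6.69 kΩ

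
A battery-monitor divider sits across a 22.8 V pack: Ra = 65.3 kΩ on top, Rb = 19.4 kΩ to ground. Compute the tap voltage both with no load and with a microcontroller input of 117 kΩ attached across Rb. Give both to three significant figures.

Open-circuit: V = 22.8 × 19.4/(65.3 + 19.4) = 5.22 V.
With the load, Rb becomes Rb‖R_L = 16.64 kΩ, so V = 22.8 × 16.64/81.94 = 4.63 V.

Unloaded: 5.22 V; loaded: 4.63 V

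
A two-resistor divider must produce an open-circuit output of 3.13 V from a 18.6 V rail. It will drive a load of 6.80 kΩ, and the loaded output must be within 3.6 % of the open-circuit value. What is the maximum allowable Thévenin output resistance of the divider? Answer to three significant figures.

Loading drop = R_th/(R_th + R_L) ≤ 0.0360, so R_th ≤ R_L · ε/(1−ε) = 6.80 kΩ × 0.0360/0.9640 = 254 Ω.
(Any R1, R2 with R2/(R1+R2) = 0.168 and R1‖R2 ≤ 254 Ω will meet the spec.)

R_th ≤ 254 Ω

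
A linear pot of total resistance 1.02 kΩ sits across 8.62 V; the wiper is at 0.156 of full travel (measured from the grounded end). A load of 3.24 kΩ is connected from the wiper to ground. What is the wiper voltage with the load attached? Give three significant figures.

V ≈ 1.29 V

The wiper splits the pot into (1−α)R = 860.9 Ω above and αR = 159.1 Ω below.
Lower section ‖ load = 151.7 Ω.
V_wiper = 8.62 × 151.7/(860.9 + 151.7) = 1.29 V.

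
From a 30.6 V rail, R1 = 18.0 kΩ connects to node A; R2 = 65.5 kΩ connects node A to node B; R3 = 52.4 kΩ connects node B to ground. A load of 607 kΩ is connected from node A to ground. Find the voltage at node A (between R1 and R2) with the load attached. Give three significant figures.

Below node A the series string R2+R3 = 117.9 kΩ sits in parallel with the 607 kΩ load: 98.72 kΩ.
V_A = 30.6 × 98.72/(18.0 + 98.72) = 25.9 V.

V ≈ 25.9 V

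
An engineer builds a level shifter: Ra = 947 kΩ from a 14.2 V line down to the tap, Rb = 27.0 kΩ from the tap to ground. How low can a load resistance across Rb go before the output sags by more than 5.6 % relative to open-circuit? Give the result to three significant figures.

Output resistance R_th = Ra‖Rb = (947 × 27.0)/974.0 = 26.25 kΩ.
The fractional drop is R_th/(R_th + R_L); requiring this ≤ 0.0560 gives R_L ≥ R_th(1/0.0560 − 1) = 26.25 × 16.86 = 443 kΩ.

R_L(min) ≈ 443 kΩ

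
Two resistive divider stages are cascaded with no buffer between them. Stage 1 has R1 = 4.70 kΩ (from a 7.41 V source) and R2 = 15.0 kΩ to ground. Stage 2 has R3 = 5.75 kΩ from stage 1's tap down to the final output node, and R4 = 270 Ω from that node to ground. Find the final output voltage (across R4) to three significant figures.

Stage 2 presents R3+R4 = 6020 Ω as a load on stage 1's tap.
Stage 1's lower leg becomes R2‖(R3+R4) = 4296 Ω, so V_mid = 7.41 × 4296/8996 = 3.539 V.
Stage 2 is itself unloaded: V_out = V_mid × R4/(R3+R4) = 3.539 × 270/6020 = 0.159 V.

V_out ≈ 0.159 V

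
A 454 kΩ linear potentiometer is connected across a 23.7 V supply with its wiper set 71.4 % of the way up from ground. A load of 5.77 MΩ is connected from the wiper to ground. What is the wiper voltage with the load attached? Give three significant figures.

V ≈ 16.7 V

The wiper splits the pot into (1−α)R = 129.8 kΩ above and αR = 324.2 kΩ below.
Lower section ‖ load = 306.9 kΩ.
V_wiper = 23.7 × 306.9/(129.8 + 306.9) = 16.7 V.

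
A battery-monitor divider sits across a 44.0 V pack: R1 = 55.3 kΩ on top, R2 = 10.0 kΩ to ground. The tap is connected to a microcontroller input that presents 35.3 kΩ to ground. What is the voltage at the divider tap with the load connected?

V_out ≈ 5.43 V

The load sits in parallel with R2: R2‖R_L = (10.0 × 35.3) / (10.0 + 35.3) = 7.792 kΩ.
V_out = 44.0 × 7.792 / (55.3 + 7.792) = 44.0 × 7.792/63.09 = 5.43 V.
(Unloaded it would have been 6.74 V.)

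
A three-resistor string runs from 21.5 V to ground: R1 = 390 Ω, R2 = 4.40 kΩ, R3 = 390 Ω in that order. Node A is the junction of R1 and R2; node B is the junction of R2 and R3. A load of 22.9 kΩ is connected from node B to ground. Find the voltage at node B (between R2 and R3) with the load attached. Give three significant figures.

At node B, R3 is in parallel with the load: R3‖R_L = 383.5 Ω.
Below node A the resistance is R2 + (R3‖R_L) = 4783 Ω, so V_A = 21.5 × 4783/5173 = 19.88 V.
Then V_B = V_A × (R3‖R_L)/(R2 + R3‖R_L) = 19.88 × 383.5/4783 = 1.59 V.

V ≈ 1.59 V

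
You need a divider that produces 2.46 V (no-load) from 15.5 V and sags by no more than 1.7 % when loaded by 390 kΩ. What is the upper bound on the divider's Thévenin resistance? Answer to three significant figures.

Loading drop = R_th/(R_th + R_L) ≤ 0.0170, so R_th ≤ R_L · ε/(1−ε) = 390 kΩ × 0.0170/0.9830 = 6.74 kΩ.

R_th ≤ 6.74 kΩ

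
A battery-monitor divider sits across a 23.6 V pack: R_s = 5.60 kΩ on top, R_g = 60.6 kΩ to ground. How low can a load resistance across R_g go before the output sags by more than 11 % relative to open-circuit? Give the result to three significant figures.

Output resistance R_th = R_s‖R_g = (5.60 × 60.6)/66.20 = 5.126 kΩ.
The fractional drop is R_th/(R_th + R_L); requiring this ≤ 0.110 gives R_L ≥ R_th(1/0.110 − 1) = 5.126 × 8.091 = 41.5 kΩ.

R_L(min) ≈ 41.5 kΩ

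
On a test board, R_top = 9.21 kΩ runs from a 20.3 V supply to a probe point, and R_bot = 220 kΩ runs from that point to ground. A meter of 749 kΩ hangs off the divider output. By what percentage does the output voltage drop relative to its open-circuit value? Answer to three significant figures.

1.17 %

The divider's output (Thévenin) resistance is R_top‖R_bot = 8.840 kΩ.
Fractional drop under load = R_th/(R_th + R_L) = 8.840 / (8.840 + 749) = 0.01166.
So the output falls by 1.17 %.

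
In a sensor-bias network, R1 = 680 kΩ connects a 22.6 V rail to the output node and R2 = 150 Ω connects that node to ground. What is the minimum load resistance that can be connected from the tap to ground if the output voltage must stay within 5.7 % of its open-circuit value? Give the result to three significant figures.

Output resistance R_th = R1‖R2 = (680000 × 150)/680200 = 150.0 Ω.
The fractional drop is R_th/(R_th + R_L); requiring this ≤ 0.0570 gives R_L ≥ R_th(1/0.0570 − 1) = 150.0 × 16.54 = 2.48 kΩ.

R_L(min) ≈ 2.48 kΩ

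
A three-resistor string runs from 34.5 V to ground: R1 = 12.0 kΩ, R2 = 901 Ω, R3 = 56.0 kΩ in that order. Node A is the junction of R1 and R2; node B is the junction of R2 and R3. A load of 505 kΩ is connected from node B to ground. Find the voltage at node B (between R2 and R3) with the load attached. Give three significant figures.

At node B, R3 is in parallel with the load: R3‖R_L = 50410 Ω.
Below node A the resistance is R2 + (R3‖R_L) = 51310 Ω, so V_A = 34.5 × 51310/63310 = 27.96 V.
Then V_B = V_A × (R3‖R_L)/(R2 + R3‖R_L) = 27.96 × 50410/51310 = 27.5 V.

V ≈ 27.5 V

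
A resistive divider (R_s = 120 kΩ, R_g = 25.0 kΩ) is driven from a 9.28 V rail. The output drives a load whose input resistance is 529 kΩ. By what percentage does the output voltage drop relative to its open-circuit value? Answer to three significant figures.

The divider's output (Thévenin) resistance is R_s‖R_g = 20.69 kΩ.
Fractional drop under load = R_th/(R_th + R_L) = 20.69 / (20.69 + 529) = 0.03764.
So the output falls by 3.76 %.

3.76 %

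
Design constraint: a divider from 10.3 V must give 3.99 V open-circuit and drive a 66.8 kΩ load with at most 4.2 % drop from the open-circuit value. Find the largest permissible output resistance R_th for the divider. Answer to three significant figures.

R_th ≤ 2.93 kΩ

Loading drop = R_th/(R_th + R_L) ≤ 0.0420, so R_th ≤ R_L · ε/(1−ε) = 66.8 kΩ × 0.0420/0.9580 = 2.93 kΩ.
(Any R1, R2 with R2/(R1+R2) = 0.387 and R1‖R2 ≤ 2.93 kΩ will meet the spec.)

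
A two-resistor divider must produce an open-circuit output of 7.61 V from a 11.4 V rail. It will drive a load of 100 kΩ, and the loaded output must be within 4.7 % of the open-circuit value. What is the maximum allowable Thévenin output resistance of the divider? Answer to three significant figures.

Loading drop = R_th/(R_th + R_L) ≤ 0.0470, so R_th ≤ R_L · ε/(1−ε) = 100 kΩ × 0.0470/0.9530 = 4.93 kΩ.

R_th ≤ 4.93 kΩ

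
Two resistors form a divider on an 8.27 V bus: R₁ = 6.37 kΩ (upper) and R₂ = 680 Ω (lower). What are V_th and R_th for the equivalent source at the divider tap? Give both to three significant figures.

V_th = 0.798 V, R_th = 614 Ω

V_th is the open-circuit tap voltage: 8.27 × 680/(6370 + 680) = 0.798 V.
With the supply zeroed, R₁ and R₂ appear in parallel from the tap: R_th = R₁‖R₂ = (6370 × 680)/7050 = 614 Ω.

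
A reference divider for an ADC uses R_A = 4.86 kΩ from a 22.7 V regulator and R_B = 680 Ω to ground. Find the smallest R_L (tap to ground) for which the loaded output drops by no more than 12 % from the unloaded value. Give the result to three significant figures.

R_L(min) ≈ 4.37 kΩ

Output resistance R_th = R_A‖R_B = (4860 × 680)/5540 = 596.5 Ω.
The fractional drop is R_th/(R_th + R_L); requiring this ≤ 0.120 gives R_L ≥ R_th(1/0.120 − 1) = 596.5 × 7.333 = 4.37 kΩ.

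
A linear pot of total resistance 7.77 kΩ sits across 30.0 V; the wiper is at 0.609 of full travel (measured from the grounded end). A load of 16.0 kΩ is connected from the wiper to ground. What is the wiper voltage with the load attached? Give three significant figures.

V ≈ 16.4 V

The wiper splits the pot into (1−α)R = 3.038 kΩ above and αR = 4.732 kΩ below.
Lower section ‖ load = 3.652 kΩ.
V_wiper = 30.0 × 3.652/(3.038 + 3.652) = 16.4 V.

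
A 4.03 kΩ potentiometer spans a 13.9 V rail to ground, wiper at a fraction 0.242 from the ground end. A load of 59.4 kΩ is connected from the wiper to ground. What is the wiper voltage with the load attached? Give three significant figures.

The wiper splits the pot into (1−α)R = 3055 Ω above and αR = 975.3 Ω below.
Lower section ‖ load = 959.5 Ω.
V_wiper = 13.9 × 959.5/(3055 + 959.5) = 3.32 V.

V ≈ 3.32 V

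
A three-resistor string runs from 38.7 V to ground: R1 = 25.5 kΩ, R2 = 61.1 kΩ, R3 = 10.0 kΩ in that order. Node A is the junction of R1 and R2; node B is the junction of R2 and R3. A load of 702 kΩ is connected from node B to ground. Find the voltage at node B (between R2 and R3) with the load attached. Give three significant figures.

V ≈ 3.96 V

At node B, R3 is in parallel with the load: R3‖R_L = 9.860 kΩ.
Below node A the resistance is R2 + (R3‖R_L) = 70.96 kΩ, so V_A = 38.7 × 70.96/96.46 = 28.47 V.
Then V_B = V_A × (R3‖R_L)/(R2 + R3‖R_L) = 28.47 × 9.860/70.96 = 3.96 V.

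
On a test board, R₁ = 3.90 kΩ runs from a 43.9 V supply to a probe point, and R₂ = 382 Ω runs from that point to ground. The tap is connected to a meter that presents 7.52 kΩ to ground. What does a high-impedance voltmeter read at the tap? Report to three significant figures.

V_out ≈ 3.74 V

The load sits in parallel with R₂: R₂‖R_L = (382 × 7520) / (382 + 7520) = 363.5 Ω.
V_out = 43.9 × 363.5 / (3900 + 363.5) = 43.9 × 363.5/4264 = 3.74 V.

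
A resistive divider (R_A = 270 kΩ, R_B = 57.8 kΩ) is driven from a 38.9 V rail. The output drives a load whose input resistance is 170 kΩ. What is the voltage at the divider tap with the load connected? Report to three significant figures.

V_out ≈ 5.36 V

The load sits in parallel with R_B: R_B‖R_L = (57.8 × 170) / (57.8 + 170) = 43.13 kΩ.
V_out = 38.9 × 43.13 / (270 + 43.13) = 38.9 × 43.13/313.1 = 5.36 V.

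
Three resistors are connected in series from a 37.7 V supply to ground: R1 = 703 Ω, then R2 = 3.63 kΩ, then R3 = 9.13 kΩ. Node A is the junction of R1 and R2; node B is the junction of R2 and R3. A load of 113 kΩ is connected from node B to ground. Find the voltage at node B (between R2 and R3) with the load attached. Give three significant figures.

At node B, R3 is in parallel with the load: R3‖R_L = 8447 Ω.
Below node A the resistance is R2 + (R3‖R_L) = 12080 Ω, so V_A = 37.7 × 12080/12780 = 35.63 V.
Then V_B = V_A × (R3‖R_L)/(R2 + R3‖R_L) = 35.63 × 8447/12080 = 24.9 V.

V ≈ 24.9 V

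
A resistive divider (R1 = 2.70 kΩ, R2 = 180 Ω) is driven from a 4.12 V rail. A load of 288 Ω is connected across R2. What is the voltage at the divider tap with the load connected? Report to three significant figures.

The load sits in parallel with R2: R2‖R_L = (180 × 288) / (180 + 288) = 110.8 Ω.
V_out = 4.12 × 110.8 / (2700 + 110.8) = 4.12 × 110.8/2811 = 0.162 V.

V_out ≈ 0.162 V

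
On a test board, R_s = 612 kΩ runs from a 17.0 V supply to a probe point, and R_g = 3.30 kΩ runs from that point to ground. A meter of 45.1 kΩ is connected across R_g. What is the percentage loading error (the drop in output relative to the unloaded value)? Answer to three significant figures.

6.78 %

The divider's output (Thévenin) resistance is R_s‖R_g = 3.282 kΩ.
Fractional drop under load = R_th/(R_th + R_L) = 3.282 / (3.282 + 45.1) = 0.06784.
So the output falls by 6.78 %.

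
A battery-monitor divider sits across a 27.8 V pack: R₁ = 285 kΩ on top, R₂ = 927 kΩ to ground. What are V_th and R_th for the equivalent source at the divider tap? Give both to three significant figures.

V_th = 21.3 V, R_th = 218 kΩ

V_th is the open-circuit tap voltage: 27.8 × 927/(285 + 927) = 21.3 V.
With the supply zeroed, R₁ and R₂ appear in parallel from the tap: R_th = R₁‖R₂ = (285 × 927)/1212 = 218 kΩ.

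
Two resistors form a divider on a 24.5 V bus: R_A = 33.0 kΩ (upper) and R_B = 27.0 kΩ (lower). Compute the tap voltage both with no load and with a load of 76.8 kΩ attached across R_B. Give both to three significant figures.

Unloaded: 11.0 V; loaded: 9.24 V

Open-circuit: V = 24.5 × 27.0/(33.0 + 27.0) = 11.0 V.
With the load, R_B becomes R_B‖R_L = 19.98 kΩ, so V = 24.5 × 19.98/52.98 = 9.24 V.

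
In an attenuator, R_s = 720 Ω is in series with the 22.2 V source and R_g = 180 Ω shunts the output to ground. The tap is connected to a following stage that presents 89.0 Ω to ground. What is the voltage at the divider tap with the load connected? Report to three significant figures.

V_out ≈ 1.70 V

The load sits in parallel with R_g: R_g‖R_L = (180 × 89.0) / (180 + 89.0) = 59.55 Ω.
V_out = 22.2 × 59.55 / (720 + 59.55) = 22.2 × 59.55/779.6 = 1.70 V.
(Unloaded it would have been 4.44 V.)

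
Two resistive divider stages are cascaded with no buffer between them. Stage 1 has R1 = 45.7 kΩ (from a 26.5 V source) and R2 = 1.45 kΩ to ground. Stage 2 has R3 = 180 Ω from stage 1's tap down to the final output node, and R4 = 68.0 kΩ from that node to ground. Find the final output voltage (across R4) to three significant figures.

V_out ≈ 0.796 V

Stage 2 presents R3+R4 = 68180 Ω as a load on stage 1's tap.
Stage 1's lower leg becomes R2‖(R3+R4) = 1420 Ω, so V_mid = 26.5 × 1420/47120 = 0.7985 V.
Stage 2 is itself unloaded: V_out = V_mid × R4/(R3+R4) = 0.7985 × 68000/68180 = 0.796 V.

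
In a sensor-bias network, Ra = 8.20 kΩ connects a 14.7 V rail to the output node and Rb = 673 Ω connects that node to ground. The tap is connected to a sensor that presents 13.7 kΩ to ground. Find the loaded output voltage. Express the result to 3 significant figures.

V_out ≈ 1.07 V

The load sits in parallel with Rb: Rb‖R_L = (673 × 13700) / (673 + 13700) = 641.5 Ω.
V_out = 14.7 × 641.5 / (8200 + 641.5) = 14.7 × 641.5/8841 = 1.07 V.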